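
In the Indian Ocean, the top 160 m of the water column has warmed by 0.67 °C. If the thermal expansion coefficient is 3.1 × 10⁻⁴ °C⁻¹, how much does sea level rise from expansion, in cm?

Δh = αΔT·H = 3.1×10⁻⁴ × 0.67 × 160 = 0.033232 m

Δh = 3.32 cm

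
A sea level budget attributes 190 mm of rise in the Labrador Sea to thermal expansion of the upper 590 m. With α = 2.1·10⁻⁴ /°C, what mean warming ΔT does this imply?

1.53 K

ΔT = Δh/(αH) = 0.19 / (2.1×10⁻⁴ × 590) ≈ 1.533 K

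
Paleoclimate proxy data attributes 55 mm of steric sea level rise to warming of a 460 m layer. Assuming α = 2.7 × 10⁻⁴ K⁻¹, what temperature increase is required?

about 0.443 K

ΔT = Δh/(αH) = 0.055 / (2.7×10⁻⁴ × 460) ≈ 0.4428 K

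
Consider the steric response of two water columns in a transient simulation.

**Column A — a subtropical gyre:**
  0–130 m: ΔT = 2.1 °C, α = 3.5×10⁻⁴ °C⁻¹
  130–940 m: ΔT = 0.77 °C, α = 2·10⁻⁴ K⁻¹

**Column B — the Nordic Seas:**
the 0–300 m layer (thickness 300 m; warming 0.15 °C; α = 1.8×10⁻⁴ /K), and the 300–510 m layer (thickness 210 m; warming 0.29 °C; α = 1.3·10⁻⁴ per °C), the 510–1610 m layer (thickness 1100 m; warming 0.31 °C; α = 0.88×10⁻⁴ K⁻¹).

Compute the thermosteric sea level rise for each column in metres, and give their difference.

Δh_A ≈ 0.220 m, Δh_B ≈ 0.0460 m; difference ≈ 0.174 m

A 2.1 × 130 × 3.5×10⁻⁴ = 0.09555 m
A 130–940 m: 0.77 × 810 × 2×10⁻⁴ = 0.12474 m
A total: 0.22029 m
B 0–300 m: 0.15 × 1.8×10⁻⁴ × 300 = 0.00810 m
B Layer 2: 1.3×10⁻⁴ × 210 × 0.29 = 0.007917 m
B 0.31 × 1100 × 0.88×10⁻⁴ = 0.030008 m
B total: 0.046025 m
Difference: 0.22029 − 0.046025 = 0.174265 m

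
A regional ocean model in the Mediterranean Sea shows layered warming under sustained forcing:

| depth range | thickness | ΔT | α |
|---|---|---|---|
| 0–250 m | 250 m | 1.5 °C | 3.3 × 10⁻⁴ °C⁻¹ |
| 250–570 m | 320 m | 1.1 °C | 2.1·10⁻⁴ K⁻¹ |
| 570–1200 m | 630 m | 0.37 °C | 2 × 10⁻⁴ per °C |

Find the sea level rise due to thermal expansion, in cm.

Δh = 24.4 cm

0–250 m: 1.5 × 250 × 3.3×10⁻⁴ = 0.12375 m
1.1 × 2.1×10⁻⁴ × 320 = 0.07392 m
570–1200 m: 2×10⁻⁴ × 0.37 × 630 = 0.04662 m
Δh = 0.12375 + 0.07392 + 0.04662 = 0.24429 m ≈ 24.4 cm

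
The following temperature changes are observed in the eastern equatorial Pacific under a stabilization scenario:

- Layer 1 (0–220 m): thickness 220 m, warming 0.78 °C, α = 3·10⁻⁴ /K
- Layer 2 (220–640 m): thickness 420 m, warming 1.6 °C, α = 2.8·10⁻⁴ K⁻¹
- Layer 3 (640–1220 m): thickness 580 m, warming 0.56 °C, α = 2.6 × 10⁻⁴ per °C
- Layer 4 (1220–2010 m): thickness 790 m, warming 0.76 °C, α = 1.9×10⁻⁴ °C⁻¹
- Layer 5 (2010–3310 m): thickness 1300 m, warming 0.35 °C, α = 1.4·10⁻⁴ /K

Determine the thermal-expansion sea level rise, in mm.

Layer 1: 3×10⁻⁴ × 220 × 0.78 = 0.05148 m
2.8×10⁻⁴ × 420 × 1.6 = 0.18816 m
640–1220 m: 0.56 × 2.6×10⁻⁴ × 580 = 0.084448 m
790 × 1.9×10⁻⁴ × 0.76 = 0.114076 m
1300 × 0.35 × 1.4×10⁻⁴ = 0.06370 m
Δh = 0.05148 + 0.18816 + 0.084448 + 0.114076 + 0.06370 = 0.501864 m ≈ 502 mm

Δh ≈ 502 mm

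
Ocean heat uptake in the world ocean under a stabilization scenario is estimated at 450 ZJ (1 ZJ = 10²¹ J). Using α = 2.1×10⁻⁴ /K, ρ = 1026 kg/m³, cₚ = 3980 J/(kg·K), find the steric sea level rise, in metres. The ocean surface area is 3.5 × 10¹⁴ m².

0.066 m of thermosteric rise

Per unit area: Q = 450×10²¹ / (3.5×10¹⁴) ≈ 1.286×10⁹ J/m²
Δh = αQ/(ρcₚ) = 2.1×10⁻⁴ × 1.286×10⁹ / (1026 × 3980) ≈ 0.066135 m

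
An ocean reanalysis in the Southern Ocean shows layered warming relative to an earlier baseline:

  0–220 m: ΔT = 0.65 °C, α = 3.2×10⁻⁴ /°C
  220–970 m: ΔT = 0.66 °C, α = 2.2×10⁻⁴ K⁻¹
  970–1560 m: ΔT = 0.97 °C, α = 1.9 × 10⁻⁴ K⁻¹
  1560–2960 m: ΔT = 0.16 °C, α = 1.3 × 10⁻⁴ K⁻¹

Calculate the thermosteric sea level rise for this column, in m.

0.293 m of thermosteric rise

0–220 m: 220 × 3.2×10⁻⁴ × 0.65 = 0.04576 m
750 × 0.66 × 2.2×10⁻⁴ = 0.10890 m
590 × 1.9×10⁻⁴ × 0.97 = 0.108737 m
1400 × 0.16 × 1.3×10⁻⁴ = 0.02912 m
Δh = 0.04576 + 0.10890 + 0.108737 + 0.02912 = 0.292517 m ≈ 0.293 m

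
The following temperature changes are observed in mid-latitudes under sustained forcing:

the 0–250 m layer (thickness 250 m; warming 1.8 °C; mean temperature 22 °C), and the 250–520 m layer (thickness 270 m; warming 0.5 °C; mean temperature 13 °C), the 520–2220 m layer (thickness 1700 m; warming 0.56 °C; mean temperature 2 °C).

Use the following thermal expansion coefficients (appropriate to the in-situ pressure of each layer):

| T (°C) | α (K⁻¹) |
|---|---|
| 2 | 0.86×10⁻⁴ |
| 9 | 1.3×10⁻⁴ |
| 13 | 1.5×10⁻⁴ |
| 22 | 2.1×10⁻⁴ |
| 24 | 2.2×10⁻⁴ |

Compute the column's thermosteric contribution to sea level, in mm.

Layer 1 at 22 °C → α = 2.1×10⁻⁴ K⁻¹
Layer 2 at 13 °C → α = 1.5×10⁻⁴ K⁻¹
Layer 3 at 2 °C → α = 0.86×10⁻⁴ K⁻¹
250 × 2.1×10⁻⁴ × 1.8 = 0.09450 m
Layer 2: 0.5 × 270 × 1.5×10⁻⁴ = 0.02025 m
0.86×10⁻⁴ × 0.56 × 1700 = 0.081872 m
Δh = 0.09450 + 0.02025 + 0.081872 = 0.196622 m

about 197 mm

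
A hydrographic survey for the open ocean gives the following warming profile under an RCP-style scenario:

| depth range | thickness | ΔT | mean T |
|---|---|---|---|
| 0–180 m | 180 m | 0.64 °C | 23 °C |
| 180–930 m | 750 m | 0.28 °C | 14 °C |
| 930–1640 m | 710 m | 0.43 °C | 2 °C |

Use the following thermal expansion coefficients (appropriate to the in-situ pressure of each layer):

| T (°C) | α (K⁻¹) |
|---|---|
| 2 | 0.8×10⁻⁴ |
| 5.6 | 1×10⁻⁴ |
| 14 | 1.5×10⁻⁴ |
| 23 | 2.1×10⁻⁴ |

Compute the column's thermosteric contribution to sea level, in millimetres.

Δh = 80.1 mm

Layer 1 at 23 °C → α = 2.1×10⁻⁴ K⁻¹
Layer 2 at 14 °C → α = 1.5×10⁻⁴ K⁻¹
Layer 3 at 2 °C → α = 0.8×10⁻⁴ K⁻¹
0–180 m: 2.1×10⁻⁴ × 0.64 × 180 = 0.024192 m
180–930 m: 1.5×10⁻⁴ × 0.28 × 750 = 0.03150 m
930–1640 m: 0.43 × 710 × 0.8×10⁻⁴ = 0.024424 m
Δh = 0.024192 + 0.03150 + 0.024424 = 0.080116 m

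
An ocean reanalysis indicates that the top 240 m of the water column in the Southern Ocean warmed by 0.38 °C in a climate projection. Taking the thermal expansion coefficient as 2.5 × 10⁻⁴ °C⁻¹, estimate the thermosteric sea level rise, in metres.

Δh = αΔT·H = 2.5×10⁻⁴ × 0.38 × 240 = 0.02280 m

0.0228 m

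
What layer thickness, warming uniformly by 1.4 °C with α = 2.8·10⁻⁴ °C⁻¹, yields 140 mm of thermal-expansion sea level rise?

H = Δh/(αΔT) = 0.14 / (2.8×10⁻⁴ × 1.4) ≈ 357.1 m

about 357 m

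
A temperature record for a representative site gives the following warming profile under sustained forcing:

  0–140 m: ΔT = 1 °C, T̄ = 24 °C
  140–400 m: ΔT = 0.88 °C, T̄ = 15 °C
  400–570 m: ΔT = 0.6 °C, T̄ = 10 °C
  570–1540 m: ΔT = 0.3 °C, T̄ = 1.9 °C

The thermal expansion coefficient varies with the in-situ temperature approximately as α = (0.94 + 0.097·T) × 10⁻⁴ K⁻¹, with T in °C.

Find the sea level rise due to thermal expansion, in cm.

about 15.3 cm

Layer 1: α = (0.94 + 0.097×24)×10⁻⁴ = 3.268×10⁻⁴ K⁻¹
Layer 2: α = (0.94 + 0.097×15)×10⁻⁴ = 2.395×10⁻⁴ K⁻¹
Layer 3: α = (0.94 + 0.097×10)×10⁻⁴ = 1.91×10⁻⁴ K⁻¹
Layer 4: α = (0.94 + 0.097×1.9)×10⁻⁴ = 1.1243×10⁻⁴ K⁻¹
3.268×10⁻⁴ × 140 × 1 = 0.045752 m
140–400 m: 260 × 2.395×10⁻⁴ × 0.88 = 0.0547976 m
1.91×10⁻⁴ × 170 × 0.6 = 0.019482 m
570–1540 m: 970 × 0.3 × 1.1243×10⁻⁴ = 0.03271713 m
Δh = 0.045752 + 0.0547976 + 0.019482 + 0.03271713 = 0.15274873 m ≈ 15.3 cm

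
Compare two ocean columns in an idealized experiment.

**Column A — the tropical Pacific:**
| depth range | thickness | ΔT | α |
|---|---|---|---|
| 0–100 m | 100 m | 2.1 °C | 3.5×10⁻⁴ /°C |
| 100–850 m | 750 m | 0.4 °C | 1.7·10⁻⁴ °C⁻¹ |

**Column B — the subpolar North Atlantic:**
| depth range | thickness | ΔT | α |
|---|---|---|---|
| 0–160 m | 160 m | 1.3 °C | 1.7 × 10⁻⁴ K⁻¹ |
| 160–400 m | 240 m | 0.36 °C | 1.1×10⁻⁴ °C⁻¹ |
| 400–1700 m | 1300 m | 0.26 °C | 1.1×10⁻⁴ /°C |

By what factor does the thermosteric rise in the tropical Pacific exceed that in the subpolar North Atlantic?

a factor of 1.52

A 0–100 m: 100 × 2.1 × 3.5×10⁻⁴ = 0.07350 m
A 100–850 m: 750 × 0.4 × 1.7×10⁻⁴ = 0.05100 m
A total: 0.12450 m
B 0–160 m: 160 × 1.7×10⁻⁴ × 1.3 = 0.03536 m
B 0.36 × 240 × 1.1×10⁻⁴ = 0.009504 m
B 0.26 × 1.1×10⁻⁴ × 1300 = 0.03718 m
B total: 0.082044 m
Ratio: 0.12450 / 0.082044 ≈ 1.517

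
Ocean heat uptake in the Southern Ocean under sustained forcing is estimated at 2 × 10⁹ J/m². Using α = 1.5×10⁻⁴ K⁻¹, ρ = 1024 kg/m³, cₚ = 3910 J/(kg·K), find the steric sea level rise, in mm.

Δh = αQ/(ρcₚ) = 1.5×10⁻⁴ × 2×10⁹ / (1024 × 3910) ≈ 0.074928 m

74.9 mm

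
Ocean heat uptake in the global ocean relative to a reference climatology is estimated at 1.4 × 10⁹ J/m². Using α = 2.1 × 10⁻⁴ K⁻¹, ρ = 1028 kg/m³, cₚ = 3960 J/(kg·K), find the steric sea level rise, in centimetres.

about 7.22 cm

Δh = αQ/(ρcₚ) = 2.1×10⁻⁴ × 1.4×10⁹ / (1028 × 3960) ≈ 0.07222 m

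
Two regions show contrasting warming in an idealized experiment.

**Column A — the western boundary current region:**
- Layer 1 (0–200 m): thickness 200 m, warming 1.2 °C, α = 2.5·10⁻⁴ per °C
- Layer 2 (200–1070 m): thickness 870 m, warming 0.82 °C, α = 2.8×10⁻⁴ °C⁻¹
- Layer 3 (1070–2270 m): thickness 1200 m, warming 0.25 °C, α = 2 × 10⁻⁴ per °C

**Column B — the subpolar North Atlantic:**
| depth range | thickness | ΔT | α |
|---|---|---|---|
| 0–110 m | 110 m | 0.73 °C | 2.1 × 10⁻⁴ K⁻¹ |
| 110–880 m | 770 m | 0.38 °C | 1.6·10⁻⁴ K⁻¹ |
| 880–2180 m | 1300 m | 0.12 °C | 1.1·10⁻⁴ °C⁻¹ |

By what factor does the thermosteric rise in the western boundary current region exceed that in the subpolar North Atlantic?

A 200 × 2.5×10⁻⁴ × 1.2 = 0.06000 m
A 200–1070 m: 870 × 2.8×10⁻⁴ × 0.82 = 0.199752 m
A 1070–2270 m: 2×10⁻⁴ × 0.25 × 1200 = 0.06000 m
A total: 0.319752 m
B 110 × 0.73 × 2.1×10⁻⁴ = 0.016863 m
B Layer 2: 1.6×10⁻⁴ × 770 × 0.38 = 0.046816 m
B 1300 × 1.1×10⁻⁴ × 0.12 = 0.01716 m
B total: 0.080839 m
Ratio: 0.319752 / 0.080839 ≈ 3.955

≈ 4.0×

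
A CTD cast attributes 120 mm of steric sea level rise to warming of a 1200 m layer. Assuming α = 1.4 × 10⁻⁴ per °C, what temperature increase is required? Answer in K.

ΔT ≈ 0.71 K

ΔT = Δh/(αH) = 0.12 / (1.4×10⁻⁴ × 1200) ≈ 0.7143 K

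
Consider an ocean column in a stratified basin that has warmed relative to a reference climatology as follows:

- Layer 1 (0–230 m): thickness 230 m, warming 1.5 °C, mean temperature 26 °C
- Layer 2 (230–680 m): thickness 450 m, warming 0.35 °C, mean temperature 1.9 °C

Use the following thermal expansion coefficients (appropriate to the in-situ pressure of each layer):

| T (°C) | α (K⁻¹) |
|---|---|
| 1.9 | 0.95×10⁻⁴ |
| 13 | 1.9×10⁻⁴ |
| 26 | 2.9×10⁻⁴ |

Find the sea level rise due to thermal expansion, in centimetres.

Layer 1 at 26 °C → α = 2.9×10⁻⁴ K⁻¹
Layer 2 at 1.9 °C → α = 0.95×10⁻⁴ K⁻¹
0–230 m: 2.9×10⁻⁴ × 230 × 1.5 = 0.10005 m
450 × 0.95×10⁻⁴ × 0.35 = 0.0149625 m
Δh = 0.10005 + 0.0149625 = 0.1150125 m

Δh = 12 cm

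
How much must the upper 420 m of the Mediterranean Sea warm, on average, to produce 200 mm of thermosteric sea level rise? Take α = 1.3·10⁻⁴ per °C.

ΔT = Δh/(αH) = 0.2 / (1.3×10⁻⁴ × 420) ≈ 3.663 °C

3.66 °C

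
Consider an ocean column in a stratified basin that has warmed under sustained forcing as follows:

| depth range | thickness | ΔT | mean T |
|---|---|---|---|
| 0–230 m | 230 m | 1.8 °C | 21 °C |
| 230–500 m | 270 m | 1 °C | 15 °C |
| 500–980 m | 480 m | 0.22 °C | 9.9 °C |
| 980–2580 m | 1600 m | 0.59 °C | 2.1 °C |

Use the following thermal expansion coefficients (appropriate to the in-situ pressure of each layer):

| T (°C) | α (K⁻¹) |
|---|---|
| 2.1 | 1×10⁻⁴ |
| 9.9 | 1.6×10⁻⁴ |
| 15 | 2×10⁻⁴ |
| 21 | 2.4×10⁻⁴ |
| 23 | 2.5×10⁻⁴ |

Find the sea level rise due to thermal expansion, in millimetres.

Layer 1 at 21 °C → α = 2.4×10⁻⁴ K⁻¹
Layer 2 at 15 °C → α = 2×10⁻⁴ K⁻¹
Layer 3 at 9.9 °C → α = 1.6×10⁻⁴ K⁻¹
Layer 4 at 2.1 °C → α = 1×10⁻⁴ K⁻¹
2.4×10⁻⁴ × 1.8 × 230 = 0.09936 m
230–500 m: 1 × 270 × 2×10⁻⁴ = 0.05400 m
Layer 3: 1.6×10⁻⁴ × 480 × 0.22 = 0.016896 m
1600 × 1×10⁻⁴ × 0.59 = 0.09440 m
Δh = 0.09936 + 0.05400 + 0.016896 + 0.09440 = 0.264656 m ≈ 265 mm

about 265 mm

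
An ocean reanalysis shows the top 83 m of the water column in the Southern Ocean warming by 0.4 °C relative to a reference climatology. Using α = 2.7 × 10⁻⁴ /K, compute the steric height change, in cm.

Δh = 0.896 cm

Δh = αΔT·H = 2.7×10⁻⁴ × 0.4 × 83 = 0.008964 m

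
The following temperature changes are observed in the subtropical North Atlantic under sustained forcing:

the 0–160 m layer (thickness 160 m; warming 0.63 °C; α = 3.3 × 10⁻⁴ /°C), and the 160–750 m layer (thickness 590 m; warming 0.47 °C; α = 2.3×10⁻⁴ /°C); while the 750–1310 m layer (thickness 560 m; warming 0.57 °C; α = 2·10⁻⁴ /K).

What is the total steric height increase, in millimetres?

161 mm

Layer 1: 3.3×10⁻⁴ × 160 × 0.63 = 0.033264 m
Layer 2: 2.3×10⁻⁴ × 0.47 × 590 = 0.063779 m
750–1310 m: 560 × 0.57 × 2×10⁻⁴ = 0.06384 m
Δh = 0.033264 + 0.063779 + 0.06384 = 0.160883 m ≈ 161 mm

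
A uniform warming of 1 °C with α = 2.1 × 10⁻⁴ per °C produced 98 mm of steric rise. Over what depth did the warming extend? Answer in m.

H = Δh/(αΔT) = 0.098 / (2.1×10⁻⁴ × 1) ≈ 466.7 m

about 467 m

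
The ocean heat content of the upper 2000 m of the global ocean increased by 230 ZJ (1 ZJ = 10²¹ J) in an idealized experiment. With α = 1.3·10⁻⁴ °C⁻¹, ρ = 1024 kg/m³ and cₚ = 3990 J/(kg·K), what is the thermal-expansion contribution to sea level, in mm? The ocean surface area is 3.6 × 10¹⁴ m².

Per unit area: Q = 230×10²¹ / (3.6×10¹⁴) ≈ 6.389×10⁸ J/m²
Δh = αQ/(ρcₚ) = 1.3×10⁻⁴ × 6.389×10⁸ / (1024 × 3990) ≈ 0.020328 m

Δh ≈ 20.3 mm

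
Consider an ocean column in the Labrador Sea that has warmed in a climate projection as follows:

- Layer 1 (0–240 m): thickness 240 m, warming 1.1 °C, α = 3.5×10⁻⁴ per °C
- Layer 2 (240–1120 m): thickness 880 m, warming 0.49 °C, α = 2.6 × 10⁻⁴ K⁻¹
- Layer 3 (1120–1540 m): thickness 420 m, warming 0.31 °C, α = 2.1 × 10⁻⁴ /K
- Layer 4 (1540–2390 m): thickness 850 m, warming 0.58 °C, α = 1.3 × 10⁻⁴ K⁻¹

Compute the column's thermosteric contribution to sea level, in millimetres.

300 mm

0–240 m: 240 × 3.5×10⁻⁴ × 1.1 = 0.09240 m
880 × 2.6×10⁻⁴ × 0.49 = 0.112112 m
0.31 × 2.1×10⁻⁴ × 420 = 0.027342 m
Layer 4: 0.58 × 1.3×10⁻⁴ × 850 = 0.06409 m
Δh = 0.09240 + 0.112112 + 0.027342 + 0.06409 = 0.295944 m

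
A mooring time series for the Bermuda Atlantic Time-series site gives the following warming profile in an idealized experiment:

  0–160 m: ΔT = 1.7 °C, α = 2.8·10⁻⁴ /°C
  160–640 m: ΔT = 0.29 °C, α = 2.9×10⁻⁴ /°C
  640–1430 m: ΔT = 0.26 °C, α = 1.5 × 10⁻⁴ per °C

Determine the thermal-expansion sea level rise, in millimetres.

Δh = 147 mm

0–160 m: 160 × 2.8×10⁻⁴ × 1.7 = 0.07616 m
0.29 × 2.9×10⁻⁴ × 480 = 0.040368 m
640–1430 m: 790 × 1.5×10⁻⁴ × 0.26 = 0.03081 m
Δh = 0.07616 + 0.040368 + 0.03081 = 0.147338 m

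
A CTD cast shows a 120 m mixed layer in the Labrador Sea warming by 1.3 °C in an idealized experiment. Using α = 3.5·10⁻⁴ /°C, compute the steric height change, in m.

Δh ≈ 0.055 m

Δh = αΔT·H = 3.5×10⁻⁴ × 1.3 × 120 = 0.05460 m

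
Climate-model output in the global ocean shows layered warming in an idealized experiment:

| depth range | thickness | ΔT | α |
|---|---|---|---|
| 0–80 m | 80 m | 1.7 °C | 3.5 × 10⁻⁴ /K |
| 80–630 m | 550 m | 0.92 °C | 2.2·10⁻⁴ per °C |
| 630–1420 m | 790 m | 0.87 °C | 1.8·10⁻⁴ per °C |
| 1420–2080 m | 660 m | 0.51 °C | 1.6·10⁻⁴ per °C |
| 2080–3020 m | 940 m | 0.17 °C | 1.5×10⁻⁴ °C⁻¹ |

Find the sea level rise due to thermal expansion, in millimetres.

Layer 1: 80 × 3.5×10⁻⁴ × 1.7 = 0.04760 m
2.2×10⁻⁴ × 550 × 0.92 = 0.11132 m
Layer 3: 1.8×10⁻⁴ × 0.87 × 790 = 0.123714 m
0.51 × 660 × 1.6×10⁻⁴ = 0.053856 m
2080–3020 m: 0.17 × 940 × 1.5×10⁻⁴ = 0.02397 m
Δh = 0.04760 + 0.11132 + 0.123714 + 0.053856 + 0.02397 = 0.36046 m ≈ 360 mm

about 360 mm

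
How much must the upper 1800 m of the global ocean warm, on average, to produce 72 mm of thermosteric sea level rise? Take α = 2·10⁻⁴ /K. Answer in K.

ΔT = Δh/(αH) = 0.072 / (2×10⁻⁴ × 1800) = 0.2000 K

ΔT ≈ 0.20 K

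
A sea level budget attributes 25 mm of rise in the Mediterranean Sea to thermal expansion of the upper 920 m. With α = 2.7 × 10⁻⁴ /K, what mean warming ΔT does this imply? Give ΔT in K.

ΔT ≈ 0.10 K

ΔT = Δh/(αH) = 0.025 / (2.7×10⁻⁴ × 920) ≈ 0.1006 K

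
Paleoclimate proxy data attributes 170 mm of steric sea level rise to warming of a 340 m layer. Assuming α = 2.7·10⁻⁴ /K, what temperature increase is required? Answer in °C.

ΔT = Δh/(αH) = 0.17 / (2.7×10⁻⁴ × 340) ≈ 1.852 °C

ΔT ≈ 1.85 °C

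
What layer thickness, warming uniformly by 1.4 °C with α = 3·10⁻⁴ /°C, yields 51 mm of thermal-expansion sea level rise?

H = Δh/(αΔT) = 0.051 / (3×10⁻⁴ × 1.4) ≈ 121.4 m

about 121 m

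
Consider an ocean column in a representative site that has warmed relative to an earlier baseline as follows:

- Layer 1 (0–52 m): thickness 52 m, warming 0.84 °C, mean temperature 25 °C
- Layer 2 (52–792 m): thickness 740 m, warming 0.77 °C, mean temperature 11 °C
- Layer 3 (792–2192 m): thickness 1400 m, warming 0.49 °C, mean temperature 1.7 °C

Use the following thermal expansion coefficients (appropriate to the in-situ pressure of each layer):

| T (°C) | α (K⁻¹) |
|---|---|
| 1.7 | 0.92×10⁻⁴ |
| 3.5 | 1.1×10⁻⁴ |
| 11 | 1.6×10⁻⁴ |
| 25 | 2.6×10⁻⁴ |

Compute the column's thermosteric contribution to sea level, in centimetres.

Layer 1 at 25 °C → α = 2.6×10⁻⁴ K⁻¹
Layer 2 at 11 °C → α = 1.6×10⁻⁴ K⁻¹
Layer 3 at 1.7 °C → α = 0.92×10⁻⁴ K⁻¹
52 × 2.6×10⁻⁴ × 0.84 = 0.0113568 m
Layer 2: 1.6×10⁻⁴ × 0.77 × 740 = 0.091168 m
0.92×10⁻⁴ × 0.49 × 1400 = 0.063112 m
Δh = 0.0113568 + 0.091168 + 0.063112 = 0.1656368 m ≈ 16.6 cm

Δh = 16.6 cm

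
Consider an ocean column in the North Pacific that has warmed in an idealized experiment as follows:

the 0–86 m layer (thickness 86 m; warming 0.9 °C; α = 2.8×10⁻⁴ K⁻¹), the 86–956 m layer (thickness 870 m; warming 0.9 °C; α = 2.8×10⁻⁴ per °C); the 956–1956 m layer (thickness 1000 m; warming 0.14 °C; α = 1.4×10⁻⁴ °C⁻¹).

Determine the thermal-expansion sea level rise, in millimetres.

260 mm

Layer 1: 86 × 2.8×10⁻⁴ × 0.9 = 0.021672 m
0.9 × 870 × 2.8×10⁻⁴ = 0.21924 m
956–1956 m: 1000 × 0.14 × 1.4×10⁻⁴ = 0.01960 m
Δh = 0.021672 + 0.21924 + 0.01960 = 0.260512 m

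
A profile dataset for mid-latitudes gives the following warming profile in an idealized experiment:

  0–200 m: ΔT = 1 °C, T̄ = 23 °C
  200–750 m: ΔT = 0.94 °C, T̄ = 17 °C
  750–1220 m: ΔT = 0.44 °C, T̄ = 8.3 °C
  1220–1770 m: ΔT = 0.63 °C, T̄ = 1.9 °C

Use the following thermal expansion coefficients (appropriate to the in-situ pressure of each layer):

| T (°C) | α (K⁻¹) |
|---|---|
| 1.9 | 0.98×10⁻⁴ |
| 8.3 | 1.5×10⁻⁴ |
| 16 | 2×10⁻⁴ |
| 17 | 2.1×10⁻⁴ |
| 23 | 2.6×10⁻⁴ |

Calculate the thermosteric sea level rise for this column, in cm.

Layer 1 at 23 °C → α = 2.6×10⁻⁴ K⁻¹
Layer 2 at 17 °C → α = 2.1×10⁻⁴ K⁻¹
Layer 3 at 8.3 °C → α = 1.5×10⁻⁴ K⁻¹
Layer 4 at 1.9 °C → α = 0.98×10⁻⁴ K⁻¹
0–200 m: 2.6×10⁻⁴ × 200 × 1 = 0.05200 m
Layer 2: 2.1×10⁻⁴ × 550 × 0.94 = 0.10857 m
0.44 × 470 × 1.5×10⁻⁴ = 0.03102 m
Layer 4: 0.98×10⁻⁴ × 550 × 0.63 = 0.033957 m
Δh = 0.05200 + 0.10857 + 0.03102 + 0.033957 = 0.225547 m ≈ 22.6 cm

22.6 cm of thermosteric rise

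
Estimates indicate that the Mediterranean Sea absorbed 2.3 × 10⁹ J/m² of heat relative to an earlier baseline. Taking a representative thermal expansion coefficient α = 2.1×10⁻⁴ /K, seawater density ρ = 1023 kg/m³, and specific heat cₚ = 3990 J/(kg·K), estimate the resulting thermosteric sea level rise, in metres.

0.118 m of thermosteric rise

Δh = αQ/(ρcₚ) = 2.1×10⁻⁴ × 2.3×10⁹ / (1023 × 3990) ≈ 0.11833 m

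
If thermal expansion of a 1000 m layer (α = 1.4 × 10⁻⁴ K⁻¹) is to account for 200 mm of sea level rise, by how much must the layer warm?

ΔT ≈ 1.43 K

ΔT = Δh/(αH) = 0.2 / (1.4×10⁻⁴ × 1000) ≈ 1.429 K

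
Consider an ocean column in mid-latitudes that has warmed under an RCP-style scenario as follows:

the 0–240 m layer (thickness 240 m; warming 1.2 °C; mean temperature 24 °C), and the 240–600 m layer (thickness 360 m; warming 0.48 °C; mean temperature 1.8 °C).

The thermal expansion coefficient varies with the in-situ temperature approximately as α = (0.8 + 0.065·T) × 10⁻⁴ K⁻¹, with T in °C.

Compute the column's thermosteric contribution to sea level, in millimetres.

Layer 1: α = (0.8 + 0.065×24)×10⁻⁴ = 2.36×10⁻⁴ K⁻¹
Layer 2: α = (0.8 + 0.065×1.8)×10⁻⁴ = 0.917×10⁻⁴ K⁻¹
0–240 m: 1.2 × 2.36×10⁻⁴ × 240 = 0.067968 m
Layer 2: 360 × 0.917×10⁻⁴ × 0.48 = 0.01584576 m
Δh = 0.067968 + 0.01584576 = 0.08381376 m ≈ 83.8 mm

83.8 mm of thermosteric rise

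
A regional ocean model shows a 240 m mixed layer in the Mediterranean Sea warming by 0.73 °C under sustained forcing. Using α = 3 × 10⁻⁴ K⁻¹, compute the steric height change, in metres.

Δh = 0.0526 m

Δh = αΔT·H = 3×10⁻⁴ × 0.73 × 240 = 0.05256 m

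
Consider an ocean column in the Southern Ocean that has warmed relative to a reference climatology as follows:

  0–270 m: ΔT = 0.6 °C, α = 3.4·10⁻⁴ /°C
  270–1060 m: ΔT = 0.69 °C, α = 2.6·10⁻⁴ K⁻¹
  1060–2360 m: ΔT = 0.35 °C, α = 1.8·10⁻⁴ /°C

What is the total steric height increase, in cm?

Δh ≈ 28 cm

270 × 3.4×10⁻⁴ × 0.6 = 0.05508 m
0.69 × 790 × 2.6×10⁻⁴ = 0.141726 m
1.8×10⁻⁴ × 1300 × 0.35 = 0.08190 m
Δh = 0.05508 + 0.141726 + 0.08190 = 0.278706 m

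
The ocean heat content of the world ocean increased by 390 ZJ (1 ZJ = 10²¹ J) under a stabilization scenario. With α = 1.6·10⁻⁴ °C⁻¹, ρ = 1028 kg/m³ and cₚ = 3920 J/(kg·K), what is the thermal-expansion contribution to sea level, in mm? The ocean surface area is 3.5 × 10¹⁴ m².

Per unit area: Q = 390×10²¹ / (3.5×10¹⁴) ≈ 1.114×10⁹ J/m²
Δh = αQ/(ρcₚ) = 1.6×10⁻⁴ × 1.114×10⁹ / (1028 × 3920) ≈ 0.044231 m

Δh = 44.2 mm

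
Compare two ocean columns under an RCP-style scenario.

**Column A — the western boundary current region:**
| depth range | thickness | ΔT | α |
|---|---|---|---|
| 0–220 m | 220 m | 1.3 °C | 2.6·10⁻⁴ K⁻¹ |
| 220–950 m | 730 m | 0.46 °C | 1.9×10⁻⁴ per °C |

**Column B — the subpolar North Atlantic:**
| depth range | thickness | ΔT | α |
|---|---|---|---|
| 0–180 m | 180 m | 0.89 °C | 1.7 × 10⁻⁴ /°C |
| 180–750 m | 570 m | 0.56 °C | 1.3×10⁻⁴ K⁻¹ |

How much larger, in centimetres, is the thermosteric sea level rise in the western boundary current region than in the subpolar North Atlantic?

Δh_A − Δh_B ≈ 6.94 cm

A 0–220 m: 2.6×10⁻⁴ × 1.3 × 220 = 0.07436 m
A Layer 2: 0.46 × 730 × 1.9×10⁻⁴ = 0.063802 m
A total: 0.138162 m
B 0–180 m: 180 × 1.7×10⁻⁴ × 0.89 = 0.027234 m
B 570 × 1.3×10⁻⁴ × 0.56 = 0.041496 m
B total: 0.06873 m
Difference: 0.138162 − 0.06873 = 0.069432 m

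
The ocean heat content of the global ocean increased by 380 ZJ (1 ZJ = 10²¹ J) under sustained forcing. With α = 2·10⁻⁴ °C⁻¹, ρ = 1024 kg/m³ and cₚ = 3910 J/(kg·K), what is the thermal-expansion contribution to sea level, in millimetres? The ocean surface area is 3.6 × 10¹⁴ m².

Per unit area: Q = 380×10²¹ / (3.6×10¹⁴) ≈ 1.056×10⁹ J/m²
Δh = αQ/(ρcₚ) = 2×10⁻⁴ × 1.056×10⁹ / (1024 × 3910) ≈ 0.052749 m

52.7 mm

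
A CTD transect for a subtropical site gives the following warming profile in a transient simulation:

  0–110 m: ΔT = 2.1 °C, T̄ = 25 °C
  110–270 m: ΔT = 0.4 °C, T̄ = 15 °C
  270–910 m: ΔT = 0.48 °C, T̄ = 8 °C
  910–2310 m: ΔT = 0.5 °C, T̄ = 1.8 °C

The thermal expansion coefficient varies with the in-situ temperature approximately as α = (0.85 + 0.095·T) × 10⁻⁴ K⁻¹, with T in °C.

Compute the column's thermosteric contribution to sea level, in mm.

Δh = 210 mm

Layer 1: α = (0.85 + 0.095×25)×10⁻⁴ = 3.225×10⁻⁴ K⁻¹
Layer 2: α = (0.85 + 0.095×15)×10⁻⁴ = 2.275×10⁻⁴ K⁻¹
Layer 3: α = (0.85 + 0.095×8)×10⁻⁴ = 1.61×10⁻⁴ K⁻¹
Layer 4: α = (0.85 + 0.095×1.8)×10⁻⁴ = 1.021×10⁻⁴ K⁻¹
0–110 m: 2.1 × 110 × 3.225×10⁻⁴ = 0.0744975 m
110–270 m: 2.275×10⁻⁴ × 160 × 0.4 = 0.01456 m
1.61×10⁻⁴ × 0.48 × 640 = 0.0494592 m
Layer 4: 1400 × 1.021×10⁻⁴ × 0.5 = 0.07147 m
Δh = 0.0744975 + 0.01456 + 0.0494592 + 0.07147 = 0.2099867 m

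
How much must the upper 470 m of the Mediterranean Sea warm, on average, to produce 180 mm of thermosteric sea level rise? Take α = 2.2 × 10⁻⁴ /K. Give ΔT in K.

ΔT = Δh/(αH) = 0.18 / (2.2×10⁻⁴ × 470) ≈ 1.741 K

ΔT ≈ 1.74 K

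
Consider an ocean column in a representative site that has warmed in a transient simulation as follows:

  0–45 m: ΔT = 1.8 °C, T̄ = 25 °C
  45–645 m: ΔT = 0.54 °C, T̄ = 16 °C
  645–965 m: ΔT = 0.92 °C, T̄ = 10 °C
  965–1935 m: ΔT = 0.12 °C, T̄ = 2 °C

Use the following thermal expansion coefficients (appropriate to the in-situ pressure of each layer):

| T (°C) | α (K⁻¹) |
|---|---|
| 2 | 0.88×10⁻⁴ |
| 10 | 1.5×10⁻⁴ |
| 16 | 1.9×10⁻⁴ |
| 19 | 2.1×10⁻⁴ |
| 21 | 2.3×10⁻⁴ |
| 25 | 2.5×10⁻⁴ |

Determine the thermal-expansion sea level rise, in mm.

about 136 mm

Layer 1 at 25 °C → α = 2.5×10⁻⁴ K⁻¹
Layer 2 at 16 °C → α = 1.9×10⁻⁴ K⁻¹
Layer 3 at 10 °C → α = 1.5×10⁻⁴ K⁻¹
Layer 4 at 2 °C → α = 0.88×10⁻⁴ K⁻¹
0–45 m: 45 × 1.8 × 2.5×10⁻⁴ = 0.02025 m
45–645 m: 600 × 0.54 × 1.9×10⁻⁴ = 0.06156 m
Layer 3: 0.92 × 1.5×10⁻⁴ × 320 = 0.04416 m
Layer 4: 0.88×10⁻⁴ × 970 × 0.12 = 0.0102432 m
Δh = 0.02025 + 0.06156 + 0.04416 + 0.0102432 = 0.1362132 m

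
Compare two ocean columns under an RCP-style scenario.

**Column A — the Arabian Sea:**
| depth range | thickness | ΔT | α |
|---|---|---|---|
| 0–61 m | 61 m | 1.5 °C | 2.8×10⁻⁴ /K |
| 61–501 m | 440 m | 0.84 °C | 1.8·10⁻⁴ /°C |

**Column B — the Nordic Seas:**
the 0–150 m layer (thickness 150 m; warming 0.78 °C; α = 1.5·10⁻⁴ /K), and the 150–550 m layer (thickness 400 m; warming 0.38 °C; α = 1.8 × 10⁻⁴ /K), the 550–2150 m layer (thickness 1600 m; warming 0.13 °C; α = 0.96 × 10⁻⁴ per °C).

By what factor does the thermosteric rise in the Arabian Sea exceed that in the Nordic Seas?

A Layer 1: 1.5 × 61 × 2.8×10⁻⁴ = 0.02562 m
A Layer 2: 1.8×10⁻⁴ × 440 × 0.84 = 0.066528 m
A total: 0.092148 m
B 0–150 m: 1.5×10⁻⁴ × 0.78 × 150 = 0.01755 m
B 150–550 m: 1.8×10⁻⁴ × 400 × 0.38 = 0.02736 m
B Layer 3: 0.13 × 1600 × 0.96×10⁻⁴ = 0.019968 m
B total: 0.064878 m
Ratio: 0.092148 / 0.064878 ≈ 1.420

≈ 1.4×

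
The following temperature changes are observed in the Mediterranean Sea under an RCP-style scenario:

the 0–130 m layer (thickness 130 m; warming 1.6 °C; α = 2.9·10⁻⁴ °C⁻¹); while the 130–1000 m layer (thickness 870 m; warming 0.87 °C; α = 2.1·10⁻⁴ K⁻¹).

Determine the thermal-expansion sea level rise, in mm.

1.6 × 2.9×10⁻⁴ × 130 = 0.06032 m
0.87 × 2.1×10⁻⁴ × 870 = 0.158949 m
Δh = 0.06032 + 0.158949 = 0.219269 m

Δh ≈ 219 mm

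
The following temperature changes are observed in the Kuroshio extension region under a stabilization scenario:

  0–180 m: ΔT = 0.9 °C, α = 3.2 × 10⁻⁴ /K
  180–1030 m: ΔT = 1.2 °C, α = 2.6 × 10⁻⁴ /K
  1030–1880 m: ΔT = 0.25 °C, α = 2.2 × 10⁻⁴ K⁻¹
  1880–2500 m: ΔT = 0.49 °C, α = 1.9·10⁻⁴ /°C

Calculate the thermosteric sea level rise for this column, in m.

Δh = 0.422 m

0–180 m: 3.2×10⁻⁴ × 180 × 0.9 = 0.05184 m
Layer 2: 850 × 2.6×10⁻⁴ × 1.2 = 0.26520 m
Layer 3: 0.25 × 2.2×10⁻⁴ × 850 = 0.04675 m
0.49 × 1.9×10⁻⁴ × 620 = 0.057722 m
Δh = 0.05184 + 0.26520 + 0.04675 + 0.057722 = 0.421512 m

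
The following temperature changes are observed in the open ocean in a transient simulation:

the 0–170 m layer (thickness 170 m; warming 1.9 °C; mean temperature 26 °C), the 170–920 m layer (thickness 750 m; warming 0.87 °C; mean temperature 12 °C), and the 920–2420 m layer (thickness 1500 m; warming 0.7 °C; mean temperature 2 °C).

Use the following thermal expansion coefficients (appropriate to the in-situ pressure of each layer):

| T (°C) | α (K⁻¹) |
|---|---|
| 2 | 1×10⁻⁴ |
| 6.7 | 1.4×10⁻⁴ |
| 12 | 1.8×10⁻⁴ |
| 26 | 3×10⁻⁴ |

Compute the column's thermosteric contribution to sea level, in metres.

Δh ≈ 0.32 m

Layer 1 at 26 °C → α = 3×10⁻⁴ K⁻¹
Layer 2 at 12 °C → α = 1.8×10⁻⁴ K⁻¹
Layer 3 at 2 °C → α = 1×10⁻⁴ K⁻¹
0–170 m: 170 × 3×10⁻⁴ × 1.9 = 0.09690 m
170–920 m: 1.8×10⁻⁴ × 750 × 0.87 = 0.11745 m
Layer 3: 1500 × 1×10⁻⁴ × 0.7 = 0.10500 m
Δh = 0.09690 + 0.11745 + 0.10500 = 0.31935 m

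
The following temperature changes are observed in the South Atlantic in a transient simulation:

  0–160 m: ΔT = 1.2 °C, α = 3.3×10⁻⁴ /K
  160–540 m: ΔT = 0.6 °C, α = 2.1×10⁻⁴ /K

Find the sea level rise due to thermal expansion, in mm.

0–160 m: 1.2 × 160 × 3.3×10⁻⁴ = 0.06336 m
2.1×10⁻⁴ × 0.6 × 380 = 0.04788 m
Δh = 0.06336 + 0.04788 = 0.11124 m ≈ 111 mm

111 mm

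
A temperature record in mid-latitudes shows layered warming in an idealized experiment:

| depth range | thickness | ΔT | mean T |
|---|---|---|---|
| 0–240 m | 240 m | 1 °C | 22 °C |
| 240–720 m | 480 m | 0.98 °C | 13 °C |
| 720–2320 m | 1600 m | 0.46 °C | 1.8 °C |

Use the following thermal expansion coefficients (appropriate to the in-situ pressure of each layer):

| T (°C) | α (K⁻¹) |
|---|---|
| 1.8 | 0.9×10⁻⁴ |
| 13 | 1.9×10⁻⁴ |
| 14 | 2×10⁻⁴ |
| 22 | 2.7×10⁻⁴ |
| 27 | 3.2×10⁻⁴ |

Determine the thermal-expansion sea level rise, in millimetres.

Layer 1 at 22 °C → α = 2.7×10⁻⁴ K⁻¹
Layer 2 at 13 °C → α = 1.9×10⁻⁴ K⁻¹
Layer 3 at 1.8 °C → α = 0.9×10⁻⁴ K⁻¹
0–240 m: 2.7×10⁻⁴ × 240 × 1 = 0.06480 m
Layer 2: 0.98 × 480 × 1.9×10⁻⁴ = 0.089376 m
1600 × 0.46 × 0.9×10⁻⁴ = 0.06624 m
Δh = 0.06480 + 0.089376 + 0.06624 = 0.220416 m ≈ 220 mm

Δh ≈ 220 mm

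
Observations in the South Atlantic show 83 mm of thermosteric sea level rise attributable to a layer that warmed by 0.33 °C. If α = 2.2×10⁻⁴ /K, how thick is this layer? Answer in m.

1140 m

H = Δh/(αΔT) = 0.083 / (2.2×10⁻⁴ × 0.33) ≈ 1143 m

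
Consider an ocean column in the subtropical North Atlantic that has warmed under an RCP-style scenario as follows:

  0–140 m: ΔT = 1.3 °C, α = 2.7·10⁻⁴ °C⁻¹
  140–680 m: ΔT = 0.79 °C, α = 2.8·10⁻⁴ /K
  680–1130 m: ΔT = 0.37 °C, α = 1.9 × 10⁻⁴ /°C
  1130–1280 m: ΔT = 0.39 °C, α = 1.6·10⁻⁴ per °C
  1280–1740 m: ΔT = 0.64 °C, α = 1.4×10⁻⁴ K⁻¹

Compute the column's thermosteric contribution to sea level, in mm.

Layer 1: 1.3 × 140 × 2.7×10⁻⁴ = 0.04914 m
140–680 m: 540 × 2.8×10⁻⁴ × 0.79 = 0.119448 m
Layer 3: 450 × 1.9×10⁻⁴ × 0.37 = 0.031635 m
Layer 4: 1.6×10⁻⁴ × 150 × 0.39 = 0.00936 m
1.4×10⁻⁴ × 0.64 × 460 = 0.041216 m
Δh = 0.04914 + 0.119448 + 0.031635 + 0.00936 + 0.041216 = 0.250799 m ≈ 250 mm

about 250 mm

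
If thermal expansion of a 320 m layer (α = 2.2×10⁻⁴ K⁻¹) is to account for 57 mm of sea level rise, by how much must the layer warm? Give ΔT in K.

ΔT = Δh/(αH) = 0.057 / (2.2×10⁻⁴ × 320) ≈ 0.8097 K

0.810 K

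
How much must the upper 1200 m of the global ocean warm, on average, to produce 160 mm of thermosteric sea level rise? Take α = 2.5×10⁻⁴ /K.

0.533 K

ΔT = Δh/(αH) = 0.16 / (2.5×10⁻⁴ × 1200) ≈ 0.5333 K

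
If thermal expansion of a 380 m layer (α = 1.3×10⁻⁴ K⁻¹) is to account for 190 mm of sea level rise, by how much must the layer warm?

ΔT ≈ 3.85 °C

ΔT = Δh/(αH) = 0.19 / (1.3×10⁻⁴ × 380) ≈ 3.846 °C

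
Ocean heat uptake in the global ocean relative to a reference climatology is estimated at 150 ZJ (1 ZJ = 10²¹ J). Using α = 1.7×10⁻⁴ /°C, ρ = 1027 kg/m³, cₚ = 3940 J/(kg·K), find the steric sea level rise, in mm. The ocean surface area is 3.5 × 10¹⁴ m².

Per unit area: Q = 150×10²¹ / (3.5×10¹⁴) ≈ 4.286×10⁸ J/m²
Δh = αQ/(ρcₚ) = 1.7×10⁻⁴ × 4.286×10⁸ / (1027 × 3940) ≈ 0.018007 m

18 mm of thermosteric rise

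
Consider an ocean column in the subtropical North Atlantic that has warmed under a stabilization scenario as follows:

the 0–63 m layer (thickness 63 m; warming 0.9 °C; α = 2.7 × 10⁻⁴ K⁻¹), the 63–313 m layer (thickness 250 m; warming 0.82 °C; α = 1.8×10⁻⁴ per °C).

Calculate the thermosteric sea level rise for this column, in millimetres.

Δh = 52.2 mm

Layer 1: 0.9 × 2.7×10⁻⁴ × 63 = 0.015309 m
1.8×10⁻⁴ × 250 × 0.82 = 0.03690 m
Δh = 0.015309 + 0.03690 = 0.052209 m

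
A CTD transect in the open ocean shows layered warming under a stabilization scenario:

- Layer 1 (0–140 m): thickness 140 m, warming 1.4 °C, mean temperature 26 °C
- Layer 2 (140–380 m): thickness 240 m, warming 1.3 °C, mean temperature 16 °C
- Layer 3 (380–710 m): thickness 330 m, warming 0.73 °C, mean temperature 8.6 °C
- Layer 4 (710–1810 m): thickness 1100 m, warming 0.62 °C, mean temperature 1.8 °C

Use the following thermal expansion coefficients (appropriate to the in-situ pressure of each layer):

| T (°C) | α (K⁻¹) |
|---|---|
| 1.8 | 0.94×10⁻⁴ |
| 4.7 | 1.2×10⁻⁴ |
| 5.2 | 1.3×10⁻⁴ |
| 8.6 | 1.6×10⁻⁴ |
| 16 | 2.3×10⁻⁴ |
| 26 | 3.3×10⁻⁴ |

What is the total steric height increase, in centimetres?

Layer 1 at 26 °C → α = 3.3×10⁻⁴ K⁻¹
Layer 2 at 16 °C → α = 2.3×10⁻⁴ K⁻¹
Layer 3 at 8.6 °C → α = 1.6×10⁻⁴ K⁻¹
Layer 4 at 1.8 °C → α = 0.94×10⁻⁴ K⁻¹
140 × 3.3×10⁻⁴ × 1.4 = 0.06468 m
Layer 2: 1.3 × 240 × 2.3×10⁻⁴ = 0.07176 m
1.6×10⁻⁴ × 0.73 × 330 = 0.038544 m
710–1810 m: 0.62 × 1100 × 0.94×10⁻⁴ = 0.064108 m
Δh = 0.06468 + 0.07176 + 0.038544 + 0.064108 = 0.239092 m

23.9 cm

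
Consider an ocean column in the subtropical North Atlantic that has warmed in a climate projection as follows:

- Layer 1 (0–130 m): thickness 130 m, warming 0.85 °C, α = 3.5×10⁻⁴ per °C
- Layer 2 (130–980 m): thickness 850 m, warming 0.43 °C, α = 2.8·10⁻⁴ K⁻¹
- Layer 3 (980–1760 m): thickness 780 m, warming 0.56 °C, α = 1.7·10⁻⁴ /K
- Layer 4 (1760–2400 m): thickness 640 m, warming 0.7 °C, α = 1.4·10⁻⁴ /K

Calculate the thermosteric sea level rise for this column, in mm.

280 mm

3.5×10⁻⁴ × 130 × 0.85 = 0.038675 m
0.43 × 2.8×10⁻⁴ × 850 = 0.10234 m
1.7×10⁻⁴ × 0.56 × 780 = 0.074256 m
640 × 1.4×10⁻⁴ × 0.7 = 0.06272 m
Δh = 0.038675 + 0.10234 + 0.074256 + 0.06272 = 0.277991 m ≈ 280 mm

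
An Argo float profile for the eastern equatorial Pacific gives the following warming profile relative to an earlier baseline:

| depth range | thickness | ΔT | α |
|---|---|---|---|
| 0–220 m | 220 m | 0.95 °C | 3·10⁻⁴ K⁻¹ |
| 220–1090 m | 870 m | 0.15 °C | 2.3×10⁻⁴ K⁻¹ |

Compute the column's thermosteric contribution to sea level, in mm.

Layer 1: 3×10⁻⁴ × 0.95 × 220 = 0.06270 m
220–1090 m: 0.15 × 2.3×10⁻⁴ × 870 = 0.030015 m
Δh = 0.06270 + 0.030015 = 0.092715 m

Δh ≈ 92.7 mm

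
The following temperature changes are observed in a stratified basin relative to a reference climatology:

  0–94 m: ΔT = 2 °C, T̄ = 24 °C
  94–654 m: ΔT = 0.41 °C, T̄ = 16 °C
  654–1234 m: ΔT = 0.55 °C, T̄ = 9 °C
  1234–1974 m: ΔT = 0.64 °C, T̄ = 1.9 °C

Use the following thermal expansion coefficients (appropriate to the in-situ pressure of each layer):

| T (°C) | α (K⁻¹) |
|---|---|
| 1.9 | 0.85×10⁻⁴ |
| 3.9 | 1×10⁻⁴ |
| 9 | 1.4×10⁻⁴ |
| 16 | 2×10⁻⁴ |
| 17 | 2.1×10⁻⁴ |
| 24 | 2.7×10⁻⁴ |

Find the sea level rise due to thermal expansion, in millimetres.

Δh ≈ 182 mm

Layer 1 at 24 °C → α = 2.7×10⁻⁴ K⁻¹
Layer 2 at 16 °C → α = 2×10⁻⁴ K⁻¹
Layer 3 at 9 °C → α = 1.4×10⁻⁴ K⁻¹
Layer 4 at 1.9 °C → α = 0.85×10⁻⁴ K⁻¹
2.7×10⁻⁴ × 94 × 2 = 0.05076 m
2×10⁻⁴ × 560 × 0.41 = 0.04592 m
654–1234 m: 580 × 0.55 × 1.4×10⁻⁴ = 0.04466 m
Layer 4: 740 × 0.85×10⁻⁴ × 0.64 = 0.040256 m
Δh = 0.05076 + 0.04592 + 0.04466 + 0.040256 = 0.181596 m ≈ 182 mm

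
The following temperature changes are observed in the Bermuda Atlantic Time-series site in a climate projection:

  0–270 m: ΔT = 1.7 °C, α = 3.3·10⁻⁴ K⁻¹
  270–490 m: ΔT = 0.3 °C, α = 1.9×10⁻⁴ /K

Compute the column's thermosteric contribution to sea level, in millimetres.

Δh = 160 mm

Layer 1: 1.7 × 3.3×10⁻⁴ × 270 = 0.15147 m
Layer 2: 0.3 × 220 × 1.9×10⁻⁴ = 0.01254 m
Δh = 0.15147 + 0.01254 = 0.16401 m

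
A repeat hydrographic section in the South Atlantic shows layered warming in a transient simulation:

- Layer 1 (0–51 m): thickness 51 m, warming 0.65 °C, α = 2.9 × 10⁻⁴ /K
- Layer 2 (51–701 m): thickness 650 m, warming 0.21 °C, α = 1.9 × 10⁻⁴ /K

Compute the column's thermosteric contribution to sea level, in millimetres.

0–51 m: 51 × 0.65 × 2.9×10⁻⁴ = 0.0096135 m
Layer 2: 1.9×10⁻⁴ × 650 × 0.21 = 0.025935 m
Δh = 0.0096135 + 0.025935 = 0.0355485 m

about 35.5 mm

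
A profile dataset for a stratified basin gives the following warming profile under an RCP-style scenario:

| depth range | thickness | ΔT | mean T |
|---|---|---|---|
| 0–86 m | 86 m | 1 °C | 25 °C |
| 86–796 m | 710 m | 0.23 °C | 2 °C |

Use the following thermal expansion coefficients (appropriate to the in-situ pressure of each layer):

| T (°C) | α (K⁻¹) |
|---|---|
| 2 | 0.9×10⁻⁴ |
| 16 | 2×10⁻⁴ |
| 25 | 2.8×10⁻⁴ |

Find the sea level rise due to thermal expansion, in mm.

39 mm of thermosteric rise

Layer 1 at 25 °C → α = 2.8×10⁻⁴ K⁻¹
Layer 2 at 2 °C → α = 0.9×10⁻⁴ K⁻¹
Layer 1: 86 × 1 × 2.8×10⁻⁴ = 0.02408 m
Layer 2: 0.9×10⁻⁴ × 710 × 0.23 = 0.014697 m
Δh = 0.02408 + 0.014697 = 0.038777 m ≈ 39 mm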